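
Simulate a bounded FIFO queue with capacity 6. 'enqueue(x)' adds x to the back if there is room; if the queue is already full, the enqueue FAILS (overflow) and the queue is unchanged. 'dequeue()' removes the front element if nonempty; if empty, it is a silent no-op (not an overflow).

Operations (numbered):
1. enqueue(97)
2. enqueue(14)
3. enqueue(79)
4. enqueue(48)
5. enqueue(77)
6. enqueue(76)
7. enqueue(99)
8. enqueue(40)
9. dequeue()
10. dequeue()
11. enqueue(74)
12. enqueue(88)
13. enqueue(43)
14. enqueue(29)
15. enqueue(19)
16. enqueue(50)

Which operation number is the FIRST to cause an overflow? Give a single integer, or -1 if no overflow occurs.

Answer: 7

Derivation:
1. enqueue(97): size=1
2. enqueue(14): size=2
3. enqueue(79): size=3
4. enqueue(48): size=4
5. enqueue(77): size=5
6. enqueue(76): size=6
7. enqueue(99): size=6=cap → OVERFLOW (fail)
8. enqueue(40): size=6=cap → OVERFLOW (fail)
9. dequeue(): size=5
10. dequeue(): size=4
11. enqueue(74): size=5
12. enqueue(88): size=6
13. enqueue(43): size=6=cap → OVERFLOW (fail)
14. enqueue(29): size=6=cap → OVERFLOW (fail)
15. enqueue(19): size=6=cap → OVERFLOW (fail)
16. enqueue(50): size=6=cap → OVERFLOW (fail)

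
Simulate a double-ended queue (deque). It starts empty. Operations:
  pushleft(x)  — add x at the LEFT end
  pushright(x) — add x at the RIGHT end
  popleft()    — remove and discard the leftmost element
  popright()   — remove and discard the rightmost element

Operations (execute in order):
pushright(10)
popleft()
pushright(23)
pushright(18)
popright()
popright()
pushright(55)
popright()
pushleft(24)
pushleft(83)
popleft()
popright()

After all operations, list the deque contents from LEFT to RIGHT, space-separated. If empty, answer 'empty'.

pushright(10): [10]
popleft(): []
pushright(23): [23]
pushright(18): [23, 18]
popright(): [23]
popright(): []
pushright(55): [55]
popright(): []
pushleft(24): [24]
pushleft(83): [83, 24]
popleft(): [24]
popright(): []

Answer: empty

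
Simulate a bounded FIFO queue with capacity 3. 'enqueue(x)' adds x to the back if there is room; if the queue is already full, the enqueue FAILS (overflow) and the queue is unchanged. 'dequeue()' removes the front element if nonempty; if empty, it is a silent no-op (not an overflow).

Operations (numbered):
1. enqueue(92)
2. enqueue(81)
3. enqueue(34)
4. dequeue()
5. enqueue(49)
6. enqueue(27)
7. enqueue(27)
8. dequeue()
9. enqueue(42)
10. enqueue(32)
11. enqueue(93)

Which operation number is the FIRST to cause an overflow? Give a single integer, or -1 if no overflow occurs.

Answer: 6

Derivation:
1. enqueue(92): size=1
2. enqueue(81): size=2
3. enqueue(34): size=3
4. dequeue(): size=2
5. enqueue(49): size=3
6. enqueue(27): size=3=cap → OVERFLOW (fail)
7. enqueue(27): size=3=cap → OVERFLOW (fail)
8. dequeue(): size=2
9. enqueue(42): size=3
10. enqueue(32): size=3=cap → OVERFLOW (fail)
11. enqueue(93): size=3=cap → OVERFLOW (fail)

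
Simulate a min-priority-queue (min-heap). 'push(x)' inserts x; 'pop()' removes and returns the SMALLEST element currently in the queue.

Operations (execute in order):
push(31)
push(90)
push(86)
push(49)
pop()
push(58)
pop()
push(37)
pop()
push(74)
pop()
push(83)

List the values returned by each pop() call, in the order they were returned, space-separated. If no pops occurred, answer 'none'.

Answer: 31 49 37 58

Derivation:
push(31): heap contents = [31]
push(90): heap contents = [31, 90]
push(86): heap contents = [31, 86, 90]
push(49): heap contents = [31, 49, 86, 90]
pop() → 31: heap contents = [49, 86, 90]
push(58): heap contents = [49, 58, 86, 90]
pop() → 49: heap contents = [58, 86, 90]
push(37): heap contents = [37, 58, 86, 90]
pop() → 37: heap contents = [58, 86, 90]
push(74): heap contents = [58, 74, 86, 90]
pop() → 58: heap contents = [74, 86, 90]
push(83): heap contents = [74, 83, 86, 90]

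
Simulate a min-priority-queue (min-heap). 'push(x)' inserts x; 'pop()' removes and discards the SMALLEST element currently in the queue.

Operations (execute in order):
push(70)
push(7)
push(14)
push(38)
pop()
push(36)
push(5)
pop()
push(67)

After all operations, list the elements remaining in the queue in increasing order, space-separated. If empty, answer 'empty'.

push(70): heap contents = [70]
push(7): heap contents = [7, 70]
push(14): heap contents = [7, 14, 70]
push(38): heap contents = [7, 14, 38, 70]
pop() → 7: heap contents = [14, 38, 70]
push(36): heap contents = [14, 36, 38, 70]
push(5): heap contents = [5, 14, 36, 38, 70]
pop() → 5: heap contents = [14, 36, 38, 70]
push(67): heap contents = [14, 36, 38, 67, 70]

Answer: 14 36 38 67 70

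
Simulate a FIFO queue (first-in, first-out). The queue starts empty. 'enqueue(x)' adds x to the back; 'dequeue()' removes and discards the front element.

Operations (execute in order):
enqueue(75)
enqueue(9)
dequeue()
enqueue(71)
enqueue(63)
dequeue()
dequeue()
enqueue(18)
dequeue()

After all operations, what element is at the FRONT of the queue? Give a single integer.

enqueue(75): queue = [75]
enqueue(9): queue = [75, 9]
dequeue(): queue = [9]
enqueue(71): queue = [9, 71]
enqueue(63): queue = [9, 71, 63]
dequeue(): queue = [71, 63]
dequeue(): queue = [63]
enqueue(18): queue = [63, 18]
dequeue(): queue = [18]

Answer: 18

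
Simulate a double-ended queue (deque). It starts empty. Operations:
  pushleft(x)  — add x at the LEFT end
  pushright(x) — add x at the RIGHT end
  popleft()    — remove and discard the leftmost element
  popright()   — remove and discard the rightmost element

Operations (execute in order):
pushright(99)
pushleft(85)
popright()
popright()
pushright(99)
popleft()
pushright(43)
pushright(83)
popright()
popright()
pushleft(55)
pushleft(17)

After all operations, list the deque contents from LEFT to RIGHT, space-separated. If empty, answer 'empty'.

Answer: 17 55

Derivation:
pushright(99): [99]
pushleft(85): [85, 99]
popright(): [85]
popright(): []
pushright(99): [99]
popleft(): []
pushright(43): [43]
pushright(83): [43, 83]
popright(): [43]
popright(): []
pushleft(55): [55]
pushleft(17): [17, 55]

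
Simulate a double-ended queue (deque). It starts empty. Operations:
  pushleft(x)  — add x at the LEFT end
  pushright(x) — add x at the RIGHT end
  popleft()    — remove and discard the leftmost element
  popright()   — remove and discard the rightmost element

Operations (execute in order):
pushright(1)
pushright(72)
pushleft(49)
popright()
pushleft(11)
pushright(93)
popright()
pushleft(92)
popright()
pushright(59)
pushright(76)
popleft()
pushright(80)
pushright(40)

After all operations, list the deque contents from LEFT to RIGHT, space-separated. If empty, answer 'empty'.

pushright(1): [1]
pushright(72): [1, 72]
pushleft(49): [49, 1, 72]
popright(): [49, 1]
pushleft(11): [11, 49, 1]
pushright(93): [11, 49, 1, 93]
popright(): [11, 49, 1]
pushleft(92): [92, 11, 49, 1]
popright(): [92, 11, 49]
pushright(59): [92, 11, 49, 59]
pushright(76): [92, 11, 49, 59, 76]
popleft(): [11, 49, 59, 76]
pushright(80): [11, 49, 59, 76, 80]
pushright(40): [11, 49, 59, 76, 80, 40]

Answer: 11 49 59 76 80 40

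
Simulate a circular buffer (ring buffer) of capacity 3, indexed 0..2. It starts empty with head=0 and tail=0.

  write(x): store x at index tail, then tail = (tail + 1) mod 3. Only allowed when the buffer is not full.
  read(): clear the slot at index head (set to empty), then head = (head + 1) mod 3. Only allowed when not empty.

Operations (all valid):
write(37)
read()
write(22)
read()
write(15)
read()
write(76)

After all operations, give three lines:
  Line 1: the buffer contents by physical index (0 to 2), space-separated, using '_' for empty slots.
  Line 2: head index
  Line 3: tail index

Answer: 76 _ _
0
1

Derivation:
write(37): buf=[37 _ _], head=0, tail=1, size=1
read(): buf=[_ _ _], head=1, tail=1, size=0
write(22): buf=[_ 22 _], head=1, tail=2, size=1
read(): buf=[_ _ _], head=2, tail=2, size=0
write(15): buf=[_ _ 15], head=2, tail=0, size=1
read(): buf=[_ _ _], head=0, tail=0, size=0
write(76): buf=[76 _ _], head=0, tail=1, size=1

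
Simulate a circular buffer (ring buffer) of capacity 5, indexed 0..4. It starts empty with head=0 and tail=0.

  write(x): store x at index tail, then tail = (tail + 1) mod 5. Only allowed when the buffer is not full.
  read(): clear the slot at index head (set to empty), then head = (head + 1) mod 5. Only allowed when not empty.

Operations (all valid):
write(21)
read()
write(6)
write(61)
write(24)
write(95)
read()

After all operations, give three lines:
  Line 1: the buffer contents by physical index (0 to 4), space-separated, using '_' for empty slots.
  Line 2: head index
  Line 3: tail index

write(21): buf=[21 _ _ _ _], head=0, tail=1, size=1
read(): buf=[_ _ _ _ _], head=1, tail=1, size=0
write(6): buf=[_ 6 _ _ _], head=1, tail=2, size=1
write(61): buf=[_ 6 61 _ _], head=1, tail=3, size=2
write(24): buf=[_ 6 61 24 _], head=1, tail=4, size=3
write(95): buf=[_ 6 61 24 95], head=1, tail=0, size=4
read(): buf=[_ _ 61 24 95], head=2, tail=0, size=3

Answer: _ _ 61 24 95
2
0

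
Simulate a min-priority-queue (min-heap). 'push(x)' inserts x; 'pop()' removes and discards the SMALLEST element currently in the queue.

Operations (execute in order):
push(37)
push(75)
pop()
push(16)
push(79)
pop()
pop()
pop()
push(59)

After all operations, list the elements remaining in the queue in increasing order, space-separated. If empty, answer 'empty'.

push(37): heap contents = [37]
push(75): heap contents = [37, 75]
pop() → 37: heap contents = [75]
push(16): heap contents = [16, 75]
push(79): heap contents = [16, 75, 79]
pop() → 16: heap contents = [75, 79]
pop() → 75: heap contents = [79]
pop() → 79: heap contents = []
push(59): heap contents = [59]

Answer: 59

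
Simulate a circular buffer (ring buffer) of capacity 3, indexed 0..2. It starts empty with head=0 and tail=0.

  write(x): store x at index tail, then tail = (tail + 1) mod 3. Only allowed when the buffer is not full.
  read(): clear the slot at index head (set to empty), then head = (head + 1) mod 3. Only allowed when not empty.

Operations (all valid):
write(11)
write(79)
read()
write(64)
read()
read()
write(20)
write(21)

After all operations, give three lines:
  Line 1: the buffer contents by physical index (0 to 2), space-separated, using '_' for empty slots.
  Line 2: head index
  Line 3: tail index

write(11): buf=[11 _ _], head=0, tail=1, size=1
write(79): buf=[11 79 _], head=0, tail=2, size=2
read(): buf=[_ 79 _], head=1, tail=2, size=1
write(64): buf=[_ 79 64], head=1, tail=0, size=2
read(): buf=[_ _ 64], head=2, tail=0, size=1
read(): buf=[_ _ _], head=0, tail=0, size=0
write(20): buf=[20 _ _], head=0, tail=1, size=1
write(21): buf=[20 21 _], head=0, tail=2, size=2

Answer: 20 21 _
0
2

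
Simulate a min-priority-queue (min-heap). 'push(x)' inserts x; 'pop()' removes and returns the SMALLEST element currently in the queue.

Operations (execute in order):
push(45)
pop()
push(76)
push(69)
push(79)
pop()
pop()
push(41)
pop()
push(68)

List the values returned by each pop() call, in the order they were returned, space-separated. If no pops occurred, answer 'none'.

Answer: 45 69 76 41

Derivation:
push(45): heap contents = [45]
pop() → 45: heap contents = []
push(76): heap contents = [76]
push(69): heap contents = [69, 76]
push(79): heap contents = [69, 76, 79]
pop() → 69: heap contents = [76, 79]
pop() → 76: heap contents = [79]
push(41): heap contents = [41, 79]
pop() → 41: heap contents = [79]
push(68): heap contents = [68, 79]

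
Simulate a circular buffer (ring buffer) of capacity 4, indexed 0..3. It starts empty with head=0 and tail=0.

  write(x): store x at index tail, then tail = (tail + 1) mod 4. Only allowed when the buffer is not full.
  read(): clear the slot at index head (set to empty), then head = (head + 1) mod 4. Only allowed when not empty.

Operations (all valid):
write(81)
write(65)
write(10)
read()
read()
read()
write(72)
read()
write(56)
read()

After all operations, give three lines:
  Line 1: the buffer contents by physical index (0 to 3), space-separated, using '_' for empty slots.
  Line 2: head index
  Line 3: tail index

Answer: _ _ _ _
1
1

Derivation:
write(81): buf=[81 _ _ _], head=0, tail=1, size=1
write(65): buf=[81 65 _ _], head=0, tail=2, size=2
write(10): buf=[81 65 10 _], head=0, tail=3, size=3
read(): buf=[_ 65 10 _], head=1, tail=3, size=2
read(): buf=[_ _ 10 _], head=2, tail=3, size=1
read(): buf=[_ _ _ _], head=3, tail=3, size=0
write(72): buf=[_ _ _ 72], head=3, tail=0, size=1
read(): buf=[_ _ _ _], head=0, tail=0, size=0
write(56): buf=[56 _ _ _], head=0, tail=1, size=1
read(): buf=[_ _ _ _], head=1, tail=1, size=0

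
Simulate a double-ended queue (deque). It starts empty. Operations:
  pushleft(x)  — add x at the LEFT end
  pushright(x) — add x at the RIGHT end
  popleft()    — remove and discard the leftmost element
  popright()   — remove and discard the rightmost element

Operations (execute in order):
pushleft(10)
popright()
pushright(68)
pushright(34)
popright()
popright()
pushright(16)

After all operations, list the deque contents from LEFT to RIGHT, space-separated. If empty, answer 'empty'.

pushleft(10): [10]
popright(): []
pushright(68): [68]
pushright(34): [68, 34]
popright(): [68]
popright(): []
pushright(16): [16]

Answer: 16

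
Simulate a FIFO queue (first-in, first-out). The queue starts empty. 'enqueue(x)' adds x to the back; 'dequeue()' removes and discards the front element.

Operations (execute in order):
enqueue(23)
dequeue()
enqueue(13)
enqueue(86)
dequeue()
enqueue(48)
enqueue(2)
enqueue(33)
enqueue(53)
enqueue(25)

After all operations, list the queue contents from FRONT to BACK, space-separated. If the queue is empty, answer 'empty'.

Answer: 86 48 2 33 53 25

Derivation:
enqueue(23): [23]
dequeue(): []
enqueue(13): [13]
enqueue(86): [13, 86]
dequeue(): [86]
enqueue(48): [86, 48]
enqueue(2): [86, 48, 2]
enqueue(33): [86, 48, 2, 33]
enqueue(53): [86, 48, 2, 33, 53]
enqueue(25): [86, 48, 2, 33, 53, 25]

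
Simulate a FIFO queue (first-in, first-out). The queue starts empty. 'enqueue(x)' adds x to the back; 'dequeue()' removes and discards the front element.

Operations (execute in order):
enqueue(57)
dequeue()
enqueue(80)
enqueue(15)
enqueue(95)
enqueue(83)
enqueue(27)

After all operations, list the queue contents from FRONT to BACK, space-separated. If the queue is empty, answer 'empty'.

Answer: 80 15 95 83 27

Derivation:
enqueue(57): [57]
dequeue(): []
enqueue(80): [80]
enqueue(15): [80, 15]
enqueue(95): [80, 15, 95]
enqueue(83): [80, 15, 95, 83]
enqueue(27): [80, 15, 95, 83, 27]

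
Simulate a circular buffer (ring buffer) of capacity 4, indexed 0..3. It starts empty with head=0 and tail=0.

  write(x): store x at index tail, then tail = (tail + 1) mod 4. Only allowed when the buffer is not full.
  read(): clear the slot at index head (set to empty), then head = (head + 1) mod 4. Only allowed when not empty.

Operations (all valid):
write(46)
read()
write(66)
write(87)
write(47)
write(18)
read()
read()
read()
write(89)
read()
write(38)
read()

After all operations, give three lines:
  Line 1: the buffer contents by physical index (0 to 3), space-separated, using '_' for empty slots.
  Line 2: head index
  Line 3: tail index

Answer: _ _ 38 _
2
3

Derivation:
write(46): buf=[46 _ _ _], head=0, tail=1, size=1
read(): buf=[_ _ _ _], head=1, tail=1, size=0
write(66): buf=[_ 66 _ _], head=1, tail=2, size=1
write(87): buf=[_ 66 87 _], head=1, tail=3, size=2
write(47): buf=[_ 66 87 47], head=1, tail=0, size=3
write(18): buf=[18 66 87 47], head=1, tail=1, size=4
read(): buf=[18 _ 87 47], head=2, tail=1, size=3
read(): buf=[18 _ _ 47], head=3, tail=1, size=2
read(): buf=[18 _ _ _], head=0, tail=1, size=1
write(89): buf=[18 89 _ _], head=0, tail=2, size=2
read(): buf=[_ 89 _ _], head=1, tail=2, size=1
write(38): buf=[_ 89 38 _], head=1, tail=3, size=2
read(): buf=[_ _ 38 _], head=2, tail=3, size=1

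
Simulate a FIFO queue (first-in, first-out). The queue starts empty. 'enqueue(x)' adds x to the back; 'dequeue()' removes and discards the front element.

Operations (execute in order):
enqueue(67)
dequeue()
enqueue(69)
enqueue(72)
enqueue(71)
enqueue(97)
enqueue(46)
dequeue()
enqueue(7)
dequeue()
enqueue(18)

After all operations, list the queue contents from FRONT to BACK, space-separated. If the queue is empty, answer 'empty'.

enqueue(67): [67]
dequeue(): []
enqueue(69): [69]
enqueue(72): [69, 72]
enqueue(71): [69, 72, 71]
enqueue(97): [69, 72, 71, 97]
enqueue(46): [69, 72, 71, 97, 46]
dequeue(): [72, 71, 97, 46]
enqueue(7): [72, 71, 97, 46, 7]
dequeue(): [71, 97, 46, 7]
enqueue(18): [71, 97, 46, 7, 18]

Answer: 71 97 46 7 18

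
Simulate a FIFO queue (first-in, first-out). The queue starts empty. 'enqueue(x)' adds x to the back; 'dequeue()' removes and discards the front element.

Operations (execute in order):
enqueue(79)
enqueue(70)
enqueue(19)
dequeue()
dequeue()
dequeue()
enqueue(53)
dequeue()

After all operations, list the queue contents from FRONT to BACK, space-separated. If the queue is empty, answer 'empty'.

enqueue(79): [79]
enqueue(70): [79, 70]
enqueue(19): [79, 70, 19]
dequeue(): [70, 19]
dequeue(): [19]
dequeue(): []
enqueue(53): [53]
dequeue(): []

Answer: empty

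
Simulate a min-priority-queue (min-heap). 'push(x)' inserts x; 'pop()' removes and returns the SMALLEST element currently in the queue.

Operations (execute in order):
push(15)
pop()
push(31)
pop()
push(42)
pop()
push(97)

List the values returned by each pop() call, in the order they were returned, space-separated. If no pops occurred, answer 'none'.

Answer: 15 31 42

Derivation:
push(15): heap contents = [15]
pop() → 15: heap contents = []
push(31): heap contents = [31]
pop() → 31: heap contents = []
push(42): heap contents = [42]
pop() → 42: heap contents = []
push(97): heap contents = [97]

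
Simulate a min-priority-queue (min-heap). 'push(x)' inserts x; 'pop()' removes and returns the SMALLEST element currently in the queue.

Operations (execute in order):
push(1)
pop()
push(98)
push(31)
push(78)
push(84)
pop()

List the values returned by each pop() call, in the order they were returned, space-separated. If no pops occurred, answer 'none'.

Answer: 1 31

Derivation:
push(1): heap contents = [1]
pop() → 1: heap contents = []
push(98): heap contents = [98]
push(31): heap contents = [31, 98]
push(78): heap contents = [31, 78, 98]
push(84): heap contents = [31, 78, 84, 98]
pop() → 31: heap contents = [78, 84, 98]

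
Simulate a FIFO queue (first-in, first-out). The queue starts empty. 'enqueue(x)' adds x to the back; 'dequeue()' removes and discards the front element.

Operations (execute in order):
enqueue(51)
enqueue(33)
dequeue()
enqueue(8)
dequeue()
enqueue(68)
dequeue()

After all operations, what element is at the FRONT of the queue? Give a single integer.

enqueue(51): queue = [51]
enqueue(33): queue = [51, 33]
dequeue(): queue = [33]
enqueue(8): queue = [33, 8]
dequeue(): queue = [8]
enqueue(68): queue = [8, 68]
dequeue(): queue = [68]

Answer: 68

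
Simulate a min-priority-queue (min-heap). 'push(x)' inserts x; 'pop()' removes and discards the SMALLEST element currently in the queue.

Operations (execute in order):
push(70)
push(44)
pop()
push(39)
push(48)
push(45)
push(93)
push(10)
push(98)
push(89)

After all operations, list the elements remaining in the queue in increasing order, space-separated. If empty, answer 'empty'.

Answer: 10 39 45 48 70 89 93 98

Derivation:
push(70): heap contents = [70]
push(44): heap contents = [44, 70]
pop() → 44: heap contents = [70]
push(39): heap contents = [39, 70]
push(48): heap contents = [39, 48, 70]
push(45): heap contents = [39, 45, 48, 70]
push(93): heap contents = [39, 45, 48, 70, 93]
push(10): heap contents = [10, 39, 45, 48, 70, 93]
push(98): heap contents = [10, 39, 45, 48, 70, 93, 98]
push(89): heap contents = [10, 39, 45, 48, 70, 89, 93, 98]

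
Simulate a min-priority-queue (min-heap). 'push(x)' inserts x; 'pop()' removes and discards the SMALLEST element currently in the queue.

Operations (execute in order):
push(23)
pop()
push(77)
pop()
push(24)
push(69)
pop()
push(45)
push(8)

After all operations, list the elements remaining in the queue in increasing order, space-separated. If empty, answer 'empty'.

push(23): heap contents = [23]
pop() → 23: heap contents = []
push(77): heap contents = [77]
pop() → 77: heap contents = []
push(24): heap contents = [24]
push(69): heap contents = [24, 69]
pop() → 24: heap contents = [69]
push(45): heap contents = [45, 69]
push(8): heap contents = [8, 45, 69]

Answer: 8 45 69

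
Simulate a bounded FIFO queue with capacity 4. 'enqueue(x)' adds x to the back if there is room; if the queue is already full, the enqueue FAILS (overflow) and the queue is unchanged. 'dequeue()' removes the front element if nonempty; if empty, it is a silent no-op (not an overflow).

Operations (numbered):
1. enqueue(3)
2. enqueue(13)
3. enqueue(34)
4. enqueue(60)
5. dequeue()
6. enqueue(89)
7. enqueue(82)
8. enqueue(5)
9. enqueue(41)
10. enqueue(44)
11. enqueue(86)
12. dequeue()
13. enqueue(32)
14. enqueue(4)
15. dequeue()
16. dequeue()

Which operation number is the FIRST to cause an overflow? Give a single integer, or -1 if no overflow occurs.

Answer: 7

Derivation:
1. enqueue(3): size=1
2. enqueue(13): size=2
3. enqueue(34): size=3
4. enqueue(60): size=4
5. dequeue(): size=3
6. enqueue(89): size=4
7. enqueue(82): size=4=cap → OVERFLOW (fail)
8. enqueue(5): size=4=cap → OVERFLOW (fail)
9. enqueue(41): size=4=cap → OVERFLOW (fail)
10. enqueue(44): size=4=cap → OVERFLOW (fail)
11. enqueue(86): size=4=cap → OVERFLOW (fail)
12. dequeue(): size=3
13. enqueue(32): size=4
14. enqueue(4): size=4=cap → OVERFLOW (fail)
15. dequeue(): size=3
16. dequeue(): size=2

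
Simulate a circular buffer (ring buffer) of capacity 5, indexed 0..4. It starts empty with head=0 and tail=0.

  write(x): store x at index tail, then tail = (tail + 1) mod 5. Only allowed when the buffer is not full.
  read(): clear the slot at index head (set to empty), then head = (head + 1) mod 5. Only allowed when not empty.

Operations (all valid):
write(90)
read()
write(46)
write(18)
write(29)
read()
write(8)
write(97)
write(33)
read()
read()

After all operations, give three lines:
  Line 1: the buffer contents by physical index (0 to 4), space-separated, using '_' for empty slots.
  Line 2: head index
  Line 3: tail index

Answer: 97 33 _ _ 8
4
2

Derivation:
write(90): buf=[90 _ _ _ _], head=0, tail=1, size=1
read(): buf=[_ _ _ _ _], head=1, tail=1, size=0
write(46): buf=[_ 46 _ _ _], head=1, tail=2, size=1
write(18): buf=[_ 46 18 _ _], head=1, tail=3, size=2
write(29): buf=[_ 46 18 29 _], head=1, tail=4, size=3
read(): buf=[_ _ 18 29 _], head=2, tail=4, size=2
write(8): buf=[_ _ 18 29 8], head=2, tail=0, size=3
write(97): buf=[97 _ 18 29 8], head=2, tail=1, size=4
write(33): buf=[97 33 18 29 8], head=2, tail=2, size=5
read(): buf=[97 33 _ 29 8], head=3, tail=2, size=4
read(): buf=[97 33 _ _ 8], head=4, tail=2, size=3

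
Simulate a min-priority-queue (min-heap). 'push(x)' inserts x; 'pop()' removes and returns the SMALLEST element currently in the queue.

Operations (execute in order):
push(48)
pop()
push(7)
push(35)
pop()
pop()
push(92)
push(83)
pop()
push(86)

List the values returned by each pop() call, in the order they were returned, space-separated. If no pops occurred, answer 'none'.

push(48): heap contents = [48]
pop() → 48: heap contents = []
push(7): heap contents = [7]
push(35): heap contents = [7, 35]
pop() → 7: heap contents = [35]
pop() → 35: heap contents = []
push(92): heap contents = [92]
push(83): heap contents = [83, 92]
pop() → 83: heap contents = [92]
push(86): heap contents = [86, 92]

Answer: 48 7 35 83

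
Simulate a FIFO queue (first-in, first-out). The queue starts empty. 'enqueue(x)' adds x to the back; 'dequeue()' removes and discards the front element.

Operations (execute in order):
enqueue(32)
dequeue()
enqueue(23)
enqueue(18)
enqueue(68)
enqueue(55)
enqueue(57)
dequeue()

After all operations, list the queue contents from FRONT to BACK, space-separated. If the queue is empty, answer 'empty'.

Answer: 18 68 55 57

Derivation:
enqueue(32): [32]
dequeue(): []
enqueue(23): [23]
enqueue(18): [23, 18]
enqueue(68): [23, 18, 68]
enqueue(55): [23, 18, 68, 55]
enqueue(57): [23, 18, 68, 55, 57]
dequeue(): [18, 68, 55, 57]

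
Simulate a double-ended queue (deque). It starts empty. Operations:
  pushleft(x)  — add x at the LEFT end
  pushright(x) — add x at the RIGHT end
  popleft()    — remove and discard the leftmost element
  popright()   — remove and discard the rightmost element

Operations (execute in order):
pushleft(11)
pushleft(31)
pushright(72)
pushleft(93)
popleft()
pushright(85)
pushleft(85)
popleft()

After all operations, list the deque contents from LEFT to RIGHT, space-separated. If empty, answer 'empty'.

Answer: 31 11 72 85

Derivation:
pushleft(11): [11]
pushleft(31): [31, 11]
pushright(72): [31, 11, 72]
pushleft(93): [93, 31, 11, 72]
popleft(): [31, 11, 72]
pushright(85): [31, 11, 72, 85]
pushleft(85): [85, 31, 11, 72, 85]
popleft(): [31, 11, 72, 85]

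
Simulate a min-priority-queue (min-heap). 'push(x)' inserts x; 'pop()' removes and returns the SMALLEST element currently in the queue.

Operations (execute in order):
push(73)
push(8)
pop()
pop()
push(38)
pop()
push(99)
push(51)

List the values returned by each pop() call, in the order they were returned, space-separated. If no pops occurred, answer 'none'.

Answer: 8 73 38

Derivation:
push(73): heap contents = [73]
push(8): heap contents = [8, 73]
pop() → 8: heap contents = [73]
pop() → 73: heap contents = []
push(38): heap contents = [38]
pop() → 38: heap contents = []
push(99): heap contents = [99]
push(51): heap contents = [51, 99]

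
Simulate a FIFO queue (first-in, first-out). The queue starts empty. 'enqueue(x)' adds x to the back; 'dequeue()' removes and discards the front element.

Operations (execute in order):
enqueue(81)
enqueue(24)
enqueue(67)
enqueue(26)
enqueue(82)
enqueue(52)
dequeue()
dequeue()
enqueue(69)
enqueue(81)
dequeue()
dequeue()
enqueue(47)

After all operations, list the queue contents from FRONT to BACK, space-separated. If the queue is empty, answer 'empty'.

Answer: 82 52 69 81 47

Derivation:
enqueue(81): [81]
enqueue(24): [81, 24]
enqueue(67): [81, 24, 67]
enqueue(26): [81, 24, 67, 26]
enqueue(82): [81, 24, 67, 26, 82]
enqueue(52): [81, 24, 67, 26, 82, 52]
dequeue(): [24, 67, 26, 82, 52]
dequeue(): [67, 26, 82, 52]
enqueue(69): [67, 26, 82, 52, 69]
enqueue(81): [67, 26, 82, 52, 69, 81]
dequeue(): [26, 82, 52, 69, 81]
dequeue(): [82, 52, 69, 81]
enqueue(47): [82, 52, 69, 81, 47]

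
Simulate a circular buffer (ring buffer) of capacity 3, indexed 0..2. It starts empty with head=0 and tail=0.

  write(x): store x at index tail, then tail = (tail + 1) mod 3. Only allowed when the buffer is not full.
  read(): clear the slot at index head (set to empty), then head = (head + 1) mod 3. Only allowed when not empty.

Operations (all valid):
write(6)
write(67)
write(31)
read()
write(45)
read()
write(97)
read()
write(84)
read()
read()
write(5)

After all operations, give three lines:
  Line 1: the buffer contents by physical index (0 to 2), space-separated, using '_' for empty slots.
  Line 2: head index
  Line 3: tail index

write(6): buf=[6 _ _], head=0, tail=1, size=1
write(67): buf=[6 67 _], head=0, tail=2, size=2
write(31): buf=[6 67 31], head=0, tail=0, size=3
read(): buf=[_ 67 31], head=1, tail=0, size=2
write(45): buf=[45 67 31], head=1, tail=1, size=3
read(): buf=[45 _ 31], head=2, tail=1, size=2
write(97): buf=[45 97 31], head=2, tail=2, size=3
read(): buf=[45 97 _], head=0, tail=2, size=2
write(84): buf=[45 97 84], head=0, tail=0, size=3
read(): buf=[_ 97 84], head=1, tail=0, size=2
read(): buf=[_ _ 84], head=2, tail=0, size=1
write(5): buf=[5 _ 84], head=2, tail=1, size=2

Answer: 5 _ 84
2
1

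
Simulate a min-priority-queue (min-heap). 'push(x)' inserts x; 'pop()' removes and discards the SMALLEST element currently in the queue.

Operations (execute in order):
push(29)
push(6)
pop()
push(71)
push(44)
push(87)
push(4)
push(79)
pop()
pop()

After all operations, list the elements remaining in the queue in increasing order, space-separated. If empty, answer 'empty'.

push(29): heap contents = [29]
push(6): heap contents = [6, 29]
pop() → 6: heap contents = [29]
push(71): heap contents = [29, 71]
push(44): heap contents = [29, 44, 71]
push(87): heap contents = [29, 44, 71, 87]
push(4): heap contents = [4, 29, 44, 71, 87]
push(79): heap contents = [4, 29, 44, 71, 79, 87]
pop() → 4: heap contents = [29, 44, 71, 79, 87]
pop() → 29: heap contents = [44, 71, 79, 87]

Answer: 44 71 79 87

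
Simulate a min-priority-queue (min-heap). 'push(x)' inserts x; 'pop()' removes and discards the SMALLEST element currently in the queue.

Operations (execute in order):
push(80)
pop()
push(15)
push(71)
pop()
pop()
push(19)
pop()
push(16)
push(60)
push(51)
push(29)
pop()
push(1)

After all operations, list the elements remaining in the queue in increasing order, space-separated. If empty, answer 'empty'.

Answer: 1 29 51 60

Derivation:
push(80): heap contents = [80]
pop() → 80: heap contents = []
push(15): heap contents = [15]
push(71): heap contents = [15, 71]
pop() → 15: heap contents = [71]
pop() → 71: heap contents = []
push(19): heap contents = [19]
pop() → 19: heap contents = []
push(16): heap contents = [16]
push(60): heap contents = [16, 60]
push(51): heap contents = [16, 51, 60]
push(29): heap contents = [16, 29, 51, 60]
pop() → 16: heap contents = [29, 51, 60]
push(1): heap contents = [1, 29, 51, 60]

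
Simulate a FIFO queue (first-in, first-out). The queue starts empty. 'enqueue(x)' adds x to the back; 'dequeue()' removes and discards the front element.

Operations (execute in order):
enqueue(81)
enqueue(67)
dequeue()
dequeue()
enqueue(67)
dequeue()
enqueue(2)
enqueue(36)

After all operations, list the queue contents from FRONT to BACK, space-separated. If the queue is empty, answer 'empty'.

enqueue(81): [81]
enqueue(67): [81, 67]
dequeue(): [67]
dequeue(): []
enqueue(67): [67]
dequeue(): []
enqueue(2): [2]
enqueue(36): [2, 36]

Answer: 2 36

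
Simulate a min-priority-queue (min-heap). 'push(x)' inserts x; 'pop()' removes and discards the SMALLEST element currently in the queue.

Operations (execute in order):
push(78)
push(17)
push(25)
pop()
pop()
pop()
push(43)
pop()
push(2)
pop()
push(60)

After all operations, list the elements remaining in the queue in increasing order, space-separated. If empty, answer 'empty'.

push(78): heap contents = [78]
push(17): heap contents = [17, 78]
push(25): heap contents = [17, 25, 78]
pop() → 17: heap contents = [25, 78]
pop() → 25: heap contents = [78]
pop() → 78: heap contents = []
push(43): heap contents = [43]
pop() → 43: heap contents = []
push(2): heap contents = [2]
pop() → 2: heap contents = []
push(60): heap contents = [60]

Answer: 60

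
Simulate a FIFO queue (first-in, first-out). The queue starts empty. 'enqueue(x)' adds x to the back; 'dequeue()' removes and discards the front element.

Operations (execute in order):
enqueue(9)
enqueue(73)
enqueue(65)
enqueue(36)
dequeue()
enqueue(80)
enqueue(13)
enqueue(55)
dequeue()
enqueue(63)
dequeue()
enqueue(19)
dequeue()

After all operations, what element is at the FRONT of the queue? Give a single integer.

enqueue(9): queue = [9]
enqueue(73): queue = [9, 73]
enqueue(65): queue = [9, 73, 65]
enqueue(36): queue = [9, 73, 65, 36]
dequeue(): queue = [73, 65, 36]
enqueue(80): queue = [73, 65, 36, 80]
enqueue(13): queue = [73, 65, 36, 80, 13]
enqueue(55): queue = [73, 65, 36, 80, 13, 55]
dequeue(): queue = [65, 36, 80, 13, 55]
enqueue(63): queue = [65, 36, 80, 13, 55, 63]
dequeue(): queue = [36, 80, 13, 55, 63]
enqueue(19): queue = [36, 80, 13, 55, 63, 19]
dequeue(): queue = [80, 13, 55, 63, 19]

Answer: 80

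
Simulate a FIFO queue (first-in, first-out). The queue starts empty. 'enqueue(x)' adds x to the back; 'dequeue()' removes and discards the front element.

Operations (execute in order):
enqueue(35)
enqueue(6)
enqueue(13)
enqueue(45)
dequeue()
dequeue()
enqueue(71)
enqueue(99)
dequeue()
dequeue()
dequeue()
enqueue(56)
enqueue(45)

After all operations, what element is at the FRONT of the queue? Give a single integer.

enqueue(35): queue = [35]
enqueue(6): queue = [35, 6]
enqueue(13): queue = [35, 6, 13]
enqueue(45): queue = [35, 6, 13, 45]
dequeue(): queue = [6, 13, 45]
dequeue(): queue = [13, 45]
enqueue(71): queue = [13, 45, 71]
enqueue(99): queue = [13, 45, 71, 99]
dequeue(): queue = [45, 71, 99]
dequeue(): queue = [71, 99]
dequeue(): queue = [99]
enqueue(56): queue = [99, 56]
enqueue(45): queue = [99, 56, 45]

Answer: 99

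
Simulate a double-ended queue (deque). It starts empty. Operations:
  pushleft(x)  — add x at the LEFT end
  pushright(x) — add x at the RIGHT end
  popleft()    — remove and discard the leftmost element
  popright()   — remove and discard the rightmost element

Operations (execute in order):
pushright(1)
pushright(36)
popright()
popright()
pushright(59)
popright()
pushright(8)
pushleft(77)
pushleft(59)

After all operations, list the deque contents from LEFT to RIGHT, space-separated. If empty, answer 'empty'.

pushright(1): [1]
pushright(36): [1, 36]
popright(): [1]
popright(): []
pushright(59): [59]
popright(): []
pushright(8): [8]
pushleft(77): [77, 8]
pushleft(59): [59, 77, 8]

Answer: 59 77 8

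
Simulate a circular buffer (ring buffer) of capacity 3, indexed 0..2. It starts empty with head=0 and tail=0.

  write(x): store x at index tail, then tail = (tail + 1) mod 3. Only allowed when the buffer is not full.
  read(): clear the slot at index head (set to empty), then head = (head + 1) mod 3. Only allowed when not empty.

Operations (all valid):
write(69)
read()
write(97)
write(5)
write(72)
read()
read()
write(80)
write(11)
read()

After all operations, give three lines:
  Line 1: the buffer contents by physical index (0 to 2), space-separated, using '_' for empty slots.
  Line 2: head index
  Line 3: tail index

write(69): buf=[69 _ _], head=0, tail=1, size=1
read(): buf=[_ _ _], head=1, tail=1, size=0
write(97): buf=[_ 97 _], head=1, tail=2, size=1
write(5): buf=[_ 97 5], head=1, tail=0, size=2
write(72): buf=[72 97 5], head=1, tail=1, size=3
read(): buf=[72 _ 5], head=2, tail=1, size=2
read(): buf=[72 _ _], head=0, tail=1, size=1
write(80): buf=[72 80 _], head=0, tail=2, size=2
write(11): buf=[72 80 11], head=0, tail=0, size=3
read(): buf=[_ 80 11], head=1, tail=0, size=2

Answer: _ 80 11
1
0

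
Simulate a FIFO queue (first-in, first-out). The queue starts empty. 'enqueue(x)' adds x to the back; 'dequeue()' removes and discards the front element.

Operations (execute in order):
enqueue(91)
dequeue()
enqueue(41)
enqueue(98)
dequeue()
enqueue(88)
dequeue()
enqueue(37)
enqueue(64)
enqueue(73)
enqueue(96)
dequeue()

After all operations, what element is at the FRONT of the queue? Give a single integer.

enqueue(91): queue = [91]
dequeue(): queue = []
enqueue(41): queue = [41]
enqueue(98): queue = [41, 98]
dequeue(): queue = [98]
enqueue(88): queue = [98, 88]
dequeue(): queue = [88]
enqueue(37): queue = [88, 37]
enqueue(64): queue = [88, 37, 64]
enqueue(73): queue = [88, 37, 64, 73]
enqueue(96): queue = [88, 37, 64, 73, 96]
dequeue(): queue = [37, 64, 73, 96]

Answer: 37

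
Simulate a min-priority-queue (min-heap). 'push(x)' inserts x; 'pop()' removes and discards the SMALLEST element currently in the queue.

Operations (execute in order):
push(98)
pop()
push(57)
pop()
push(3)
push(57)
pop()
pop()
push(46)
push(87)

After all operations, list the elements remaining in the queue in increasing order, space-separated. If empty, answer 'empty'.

Answer: 46 87

Derivation:
push(98): heap contents = [98]
pop() → 98: heap contents = []
push(57): heap contents = [57]
pop() → 57: heap contents = []
push(3): heap contents = [3]
push(57): heap contents = [3, 57]
pop() → 3: heap contents = [57]
pop() → 57: heap contents = []
push(46): heap contents = [46]
push(87): heap contents = [46, 87]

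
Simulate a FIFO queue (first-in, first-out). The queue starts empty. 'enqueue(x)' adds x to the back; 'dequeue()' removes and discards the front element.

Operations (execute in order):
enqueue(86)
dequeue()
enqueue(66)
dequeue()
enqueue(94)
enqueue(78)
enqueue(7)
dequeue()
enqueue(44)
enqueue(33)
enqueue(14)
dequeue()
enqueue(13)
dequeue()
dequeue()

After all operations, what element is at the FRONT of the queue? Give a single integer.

Answer: 33

Derivation:
enqueue(86): queue = [86]
dequeue(): queue = []
enqueue(66): queue = [66]
dequeue(): queue = []
enqueue(94): queue = [94]
enqueue(78): queue = [94, 78]
enqueue(7): queue = [94, 78, 7]
dequeue(): queue = [78, 7]
enqueue(44): queue = [78, 7, 44]
enqueue(33): queue = [78, 7, 44, 33]
enqueue(14): queue = [78, 7, 44, 33, 14]
dequeue(): queue = [7, 44, 33, 14]
enqueue(13): queue = [7, 44, 33, 14, 13]
dequeue(): queue = [44, 33, 14, 13]
dequeue(): queue = [33, 14, 13]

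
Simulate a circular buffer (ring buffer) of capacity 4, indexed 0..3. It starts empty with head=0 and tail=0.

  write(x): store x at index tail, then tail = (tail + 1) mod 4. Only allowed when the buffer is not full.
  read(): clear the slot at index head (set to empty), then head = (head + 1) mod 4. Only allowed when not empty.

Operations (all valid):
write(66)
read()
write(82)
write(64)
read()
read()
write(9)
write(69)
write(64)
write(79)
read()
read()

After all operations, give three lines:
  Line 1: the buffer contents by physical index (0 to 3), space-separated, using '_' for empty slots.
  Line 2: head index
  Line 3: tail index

Answer: _ 64 79 _
1
3

Derivation:
write(66): buf=[66 _ _ _], head=0, tail=1, size=1
read(): buf=[_ _ _ _], head=1, tail=1, size=0
write(82): buf=[_ 82 _ _], head=1, tail=2, size=1
write(64): buf=[_ 82 64 _], head=1, tail=3, size=2
read(): buf=[_ _ 64 _], head=2, tail=3, size=1
read(): buf=[_ _ _ _], head=3, tail=3, size=0
write(9): buf=[_ _ _ 9], head=3, tail=0, size=1
write(69): buf=[69 _ _ 9], head=3, tail=1, size=2
write(64): buf=[69 64 _ 9], head=3, tail=2, size=3
write(79): buf=[69 64 79 9], head=3, tail=3, size=4
read(): buf=[69 64 79 _], head=0, tail=3, size=3
read(): buf=[_ 64 79 _], head=1, tail=3, size=2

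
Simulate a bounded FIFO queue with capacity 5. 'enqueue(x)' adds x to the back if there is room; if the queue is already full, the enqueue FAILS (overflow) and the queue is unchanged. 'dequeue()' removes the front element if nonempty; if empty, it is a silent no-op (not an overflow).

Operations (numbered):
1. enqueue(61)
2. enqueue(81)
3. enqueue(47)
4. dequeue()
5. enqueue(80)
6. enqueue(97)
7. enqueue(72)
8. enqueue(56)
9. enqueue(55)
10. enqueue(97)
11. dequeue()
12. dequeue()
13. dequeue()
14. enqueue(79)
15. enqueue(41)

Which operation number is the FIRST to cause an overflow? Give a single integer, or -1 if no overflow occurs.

1. enqueue(61): size=1
2. enqueue(81): size=2
3. enqueue(47): size=3
4. dequeue(): size=2
5. enqueue(80): size=3
6. enqueue(97): size=4
7. enqueue(72): size=5
8. enqueue(56): size=5=cap → OVERFLOW (fail)
9. enqueue(55): size=5=cap → OVERFLOW (fail)
10. enqueue(97): size=5=cap → OVERFLOW (fail)
11. dequeue(): size=4
12. dequeue(): size=3
13. dequeue(): size=2
14. enqueue(79): size=3
15. enqueue(41): size=4

Answer: 8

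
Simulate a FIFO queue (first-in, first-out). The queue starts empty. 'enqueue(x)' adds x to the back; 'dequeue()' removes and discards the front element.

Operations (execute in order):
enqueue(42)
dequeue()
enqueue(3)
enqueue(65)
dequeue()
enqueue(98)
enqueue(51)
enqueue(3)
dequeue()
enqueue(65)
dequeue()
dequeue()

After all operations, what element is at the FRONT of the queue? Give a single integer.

enqueue(42): queue = [42]
dequeue(): queue = []
enqueue(3): queue = [3]
enqueue(65): queue = [3, 65]
dequeue(): queue = [65]
enqueue(98): queue = [65, 98]
enqueue(51): queue = [65, 98, 51]
enqueue(3): queue = [65, 98, 51, 3]
dequeue(): queue = [98, 51, 3]
enqueue(65): queue = [98, 51, 3, 65]
dequeue(): queue = [51, 3, 65]
dequeue(): queue = [3, 65]

Answer: 3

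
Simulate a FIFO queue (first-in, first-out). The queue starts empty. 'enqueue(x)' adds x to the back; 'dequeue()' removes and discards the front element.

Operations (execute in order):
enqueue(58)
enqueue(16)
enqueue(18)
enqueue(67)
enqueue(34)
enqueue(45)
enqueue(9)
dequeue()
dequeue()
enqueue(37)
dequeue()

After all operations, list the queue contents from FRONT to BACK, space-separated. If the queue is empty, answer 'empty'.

Answer: 67 34 45 9 37

Derivation:
enqueue(58): [58]
enqueue(16): [58, 16]
enqueue(18): [58, 16, 18]
enqueue(67): [58, 16, 18, 67]
enqueue(34): [58, 16, 18, 67, 34]
enqueue(45): [58, 16, 18, 67, 34, 45]
enqueue(9): [58, 16, 18, 67, 34, 45, 9]
dequeue(): [16, 18, 67, 34, 45, 9]
dequeue(): [18, 67, 34, 45, 9]
enqueue(37): [18, 67, 34, 45, 9, 37]
dequeue(): [67, 34, 45, 9, 37]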